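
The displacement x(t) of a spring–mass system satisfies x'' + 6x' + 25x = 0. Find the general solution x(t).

Characteristic equation r² + 6r + 25 = 0 has discriminant (6)² - 4·(25) = -64 < 0, so r = -3 ± 4i.
Hence x_h = C1*cos(4*t)*exp(-3*t) + C2*exp(-3*t)*sin(4*t).

x = C1*cos(4*t)*exp(-3*t) + C2*exp(-3*t)*sin(4*t)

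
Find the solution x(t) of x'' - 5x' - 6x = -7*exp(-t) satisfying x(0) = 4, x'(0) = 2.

x = 5*exp(6*t)/7 + 23*exp(-t)/7 + t*exp(-t)

Characteristic equation r² - 5r - 6 = 0 factors as (r - 6)(r + 1) = 0, so r = 6, -1.
Hence x_h = C1*exp(6*t) + C2*exp(-t).
Since exp(-t) solves the homogeneous equation (r = -1 is a root of multiplicity 1), multiply the trial by t. Try x_p = A*t*exp(-t). Substituting into the equation and dividing by exp(-t) gives A = 1, so x_p = t*exp(-t).
General solution: x = C1*exp(6*t) + C2*exp(-t) + t*exp(-t).
Apply the initial conditions: x(0) = C1 + C2 = 4 and x'(0) = 1 - C2 + 6*C1 = 2. Solving gives C1 = 5/7, C2 = 23/7.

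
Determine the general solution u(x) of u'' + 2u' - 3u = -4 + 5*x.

u = 2/9 - 5*x/3 + C1*exp(x) + C2*exp(-3*x)

Characteristic equation r² + 2r - 3 = 0 factors as (r - 1)(r + 3) = 0, so r = 1, -3.
Hence u_h = C1*exp(x) + C2*exp(-3*x).
For the particular solution try u_p = A0 + A1*x. Substituting and matching coefficients of each power of x gives A0 = 2/9, A1 = -5/3, so u_p = 2/9 - 5*x/3.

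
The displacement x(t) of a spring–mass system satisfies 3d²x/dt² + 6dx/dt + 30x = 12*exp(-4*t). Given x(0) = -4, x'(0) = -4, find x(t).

Divide through by 3: x'' + 2x' + 10x = 4*exp(-4*t).
Characteristic equation r² + 2r + 10 = 0 has discriminant (2)² - 4·(10) = -36 < 0, so r = -1 ± 3i.
Hence x_h = C1*cos(3*t)*exp(-t) + C2*exp(-t)*sin(3*t).
Try x_p = A*exp(-4*t). Substituting into the equation and dividing by exp(-4*t) gives A = 2/9, so x_p = 2*exp(-4*t)/9.
General solution: x = 2*exp(-4*t)/9 + C1*cos(3*t)*exp(-t) + C2*exp(-t)*sin(3*t).
Apply the initial conditions: x(0) = 2/9 + C1 = -4 and x'(0) = -8/9 - C1 + 3*C2 = -4. Solving gives C1 = -38/9, C2 = -22/9.

x = 2*exp(-4*t)/9 - 38*cos(3*t)*exp(-t)/9 - 22*exp(-t)*sin(3*t)/9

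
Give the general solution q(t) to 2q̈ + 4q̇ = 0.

Divide through by 2: q'' + 2q' = 0.
Characteristic equation r² + 2r = 0 factors as (r + 2)r = 0, so r = -2, 0.
Hence q_h = C1*exp(-2*t) + C2.

q = C2 + C1*exp(-2*t)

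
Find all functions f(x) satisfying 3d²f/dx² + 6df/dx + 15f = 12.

f = 4/5 + C1*cos(2*x)*exp(-x) + C2*exp(-x)*sin(2*x)

Divide through by 3: f'' + 2f' + 5f = 4.
Characteristic equation r² + 2r + 5 = 0 has discriminant (2)² - 4·(5) = -16 < 0, so r = -1 ± 2i.
Hence f_h = C1*cos(2*x)*exp(-x) + C2*exp(-x)*sin(2*x).
For the particular solution try f_p = A0. Substituting and matching coefficients of each power of x gives A0 = 4/5, so f_p = 4/5.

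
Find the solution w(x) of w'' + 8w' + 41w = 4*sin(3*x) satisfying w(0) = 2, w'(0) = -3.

w = -3*cos(3*x)/50 + 2*sin(3*x)/25 + exp(-4*x)*sin(5*x) + 103*cos(5*x)*exp(-4*x)/50

Characteristic equation r² + 8r + 41 = 0 has discriminant (8)² - 4·(41) = -100 < 0, so r = -4 ± 5i.
Hence w_h = C1*cos(5*x)*exp(-4*x) + C2*exp(-4*x)*sin(5*x).
Try w_p = A*cos(3*x) + B*sin(3*x). Substituting and equating the coefficients of cos(3x) and sin(3x) gives A = -3/50, B = 2/25, so w_p = -3*cos(3*x)/50 + 2*sin(3*x)/25.
General solution: w = -3*cos(3*x)/50 + 2*sin(3*x)/25 + C1*cos(5*x)*exp(-4*x) + C2*exp(-4*x)*sin(5*x).
Apply the initial conditions: w(0) = -3/50 + C1 = 2 and w'(0) = 6/25 - 4*C1 + 5*C2 = -3. Solving gives C1 = 103/50, C2 = 1.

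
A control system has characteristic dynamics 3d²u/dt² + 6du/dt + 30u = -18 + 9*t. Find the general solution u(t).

u = -33/50 + 3*t/10 + C1*cos(3*t)*exp(-t) + C2*exp(-t)*sin(3*t)

Divide through by 3: u'' + 2u' + 10u = -6 + 3*t.
Characteristic equation r² + 2r + 10 = 0 has discriminant (2)² - 4·(10) = -36 < 0, so r = -1 ± 3i.
Hence u_h = C1*cos(3*t)*exp(-t) + C2*exp(-t)*sin(3*t).
For the particular solution try u_p = A0 + A1*t. Substituting and matching coefficients of each power of t gives A0 = -33/50, A1 = 3/10, so u_p = -33/50 + 3*t/10.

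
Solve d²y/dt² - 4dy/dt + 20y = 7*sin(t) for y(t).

y = 28*cos(t)/377 + 133*sin(t)/377 + C1*cos(4*t)*exp(2*t) + C2*exp(2*t)*sin(4*t)

Characteristic equation r² - 4r + 20 = 0 has discriminant (-4)² - 4·(20) = -64 < 0, so r = 2 ± 4i.
Hence y_h = C1*cos(4*t)*exp(2*t) + C2*exp(2*t)*sin(4*t).
Try y_p = A*cos(t) + B*sin(t). Substituting and equating the coefficients of cos(t) and sin(t) gives A = 28/377, B = 133/377, so y_p = 28*cos(t)/377 + 133*sin(t)/377.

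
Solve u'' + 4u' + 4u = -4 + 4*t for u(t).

Characteristic equation r² + 4r + 4 = 0 has discriminant (4)² - 4·(4) = 0, so r = -2 is a repeated root.
Hence u_h = (C1 + C2*t)*exp(-2*t).
For the particular solution try u_p = A0 + A1*t. Substituting and matching coefficients of each power of t gives A0 = -2, A1 = 1, so u_p = -2 + t.

u = -2 + t + C1*exp(-2*t) + C2*t*exp(-2*t)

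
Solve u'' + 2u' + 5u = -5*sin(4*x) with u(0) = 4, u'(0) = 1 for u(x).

Characteristic equation r² + 2r + 5 = 0 has discriminant (2)² - 4·(5) = -16 < 0, so r = -1 ± 2i.
Hence u_h = C1*cos(2*x)*exp(-x) + C2*exp(-x)*sin(2*x).
Try u_p = A*cos(4*x) + B*sin(4*x). Substituting and equating the coefficients of cos(4x) and sin(4x) gives A = 8/37, B = 11/37, so u_p = 8*cos(4*x)/37 + 11*sin(4*x)/37.
General solution: u = 8*cos(4*x)/37 + 11*sin(4*x)/37 + C1*cos(2*x)*exp(-x) + C2*exp(-x)*sin(2*x).
Apply the initial conditions: u(0) = 8/37 + C1 = 4 and u'(0) = 44/37 - C1 + 2*C2 = 1. Solving gives C1 = 140/37, C2 = 133/74.

u = 8*cos(4*x)/37 + 11*sin(4*x)/37 + 133*exp(-x)*sin(2*x)/74 + 140*cos(2*x)*exp(-x)/37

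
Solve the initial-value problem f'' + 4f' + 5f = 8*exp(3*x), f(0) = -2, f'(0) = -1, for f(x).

Characteristic equation r² + 4r + 5 = 0 has discriminant (4)² - 4·(5) = -4 < 0, so r = -2 ± i.
Hence f_h = C1*cos(x)*exp(-2*x) + C2*exp(-2*x)*sin(x).
Try f_p = A*exp(3*x). Substituting into the equation and dividing by exp(3*x) gives A = 4/13, so f_p = 4*exp(3*x)/13.
General solution: f = 4*exp(3*x)/13 + C1*cos(x)*exp(-2*x) + C2*exp(-2*x)*sin(x).
Apply the initial conditions: f(0) = 4/13 + C1 = -2 and f'(0) = 12/13 + C2 - 2*C1 = -1. Solving gives C1 = -30/13, C2 = -85/13.

f = 4*exp(3*x)/13 - 85*exp(-2*x)*sin(x)/13 - 30*cos(x)*exp(-2*x)/13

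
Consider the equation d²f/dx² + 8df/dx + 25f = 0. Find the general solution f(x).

f = C1*cos(3*x)*exp(-4*x) + C2*exp(-4*x)*sin(3*x)

Characteristic equation r² + 8r + 25 = 0 has discriminant (8)² - 4·(25) = -36 < 0, so r = -4 ± 3i.
Hence f_h = C1*cos(3*x)*exp(-4*x) + C2*exp(-4*x)*sin(3*x).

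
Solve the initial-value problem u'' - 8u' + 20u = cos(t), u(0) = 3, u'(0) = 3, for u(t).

Characteristic equation r² - 8r + 20 = 0 has discriminant (-8)² - 4·(20) = -16 < 0, so r = 4 ± 2i.
Hence u_h = C1*cos(2*t)*exp(4*t) + C2*exp(4*t)*sin(2*t).
Try u_p = A*cos(t) + B*sin(t). Substituting and equating the coefficients of cos(t) and sin(t) gives A = 19/425, B = -8/425, so u_p = -8*sin(t)/425 + 19*cos(t)/425.
General solution: u = -8*sin(t)/425 + 19*cos(t)/425 + C1*cos(2*t)*exp(4*t) + C2*exp(4*t)*sin(2*t).
Apply the initial conditions: u(0) = 19/425 + C1 = 3 and u'(0) = -8/425 + 2*C2 + 4*C1 = 3. Solving gives C1 = 1256/425, C2 = -3741/850.

u = -8*sin(t)/425 + 19*cos(t)/425 - 3741*exp(4*t)*sin(2*t)/850 + 1256*cos(2*t)*exp(4*t)/425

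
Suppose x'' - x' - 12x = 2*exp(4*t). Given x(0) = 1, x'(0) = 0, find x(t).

x = 19*exp(4*t)/49 + 30*exp(-3*t)/49 + 2*t*exp(4*t)/7

Characteristic equation r² - r - 12 = 0 factors as (r - 4)(r + 3) = 0, so r = 4, -3.
Hence x_h = C1*exp(4*t) + C2*exp(-3*t).
Since exp(4*t) solves the homogeneous equation (r = 4 is a root of multiplicity 1), multiply the trial by t. Try x_p = A*t*exp(4*t). Substituting into the equation and dividing by exp(4*t) gives A = 2/7, so x_p = 2*t*exp(4*t)/7.
General solution: x = C1*exp(4*t) + C2*exp(-3*t) + 2*t*exp(4*t)/7.
Apply the initial conditions: x(0) = C1 + C2 = 1 and x'(0) = 2/7 - 3*C2 + 4*C1 = 0. Solving gives C1 = 19/49, C2 = 30/49.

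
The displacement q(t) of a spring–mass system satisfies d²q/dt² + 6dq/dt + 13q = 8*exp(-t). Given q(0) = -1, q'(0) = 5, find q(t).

q = -2*cos(2*t)*exp(-3*t) + exp(-t)

Characteristic equation r² + 6r + 13 = 0 has discriminant (6)² - 4·(13) = -16 < 0, so r = -3 ± 2i.
Hence q_h = C1*cos(2*t)*exp(-3*t) + C2*exp(-3*t)*sin(2*t).
Try q_p = A*exp(-t). Substituting into the equation and dividing by exp(-t) gives A = 1, so q_p = exp(-t).
General solution: q = C1*cos(2*t)*exp(-3*t) + C2*exp(-3*t)*sin(2*t) + exp(-t).
Apply the initial conditions: q(0) = 1 + C1 = -1 and q'(0) = -1 - 3*C1 + 2*C2 = 5. Solving gives C1 = -2, C2 = 0.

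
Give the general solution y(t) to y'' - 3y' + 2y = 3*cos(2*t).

y = -9*sin(2*t)/20 - 3*cos(2*t)/20 + C1*exp(t) + C2*exp(2*t)

Characteristic equation r² - 3r + 2 = 0 factors as (r - 1)(r - 2) = 0, so r = 1, 2.
Hence y_h = C1*exp(t) + C2*exp(2*t).
Try y_p = A*cos(2*t) + B*sin(2*t). Substituting and equating the coefficients of cos(2t) and sin(2t) gives A = -3/20, B = -9/20, so y_p = -9*sin(2*t)/20 - 3*cos(2*t)/20.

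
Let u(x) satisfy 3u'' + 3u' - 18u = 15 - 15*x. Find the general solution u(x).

u = -25/36 + 5*x/6 + C1*exp(2*x) + C2*exp(-3*x)

Divide through by 3: u'' + u' - 6u = 5 - 5*x.
Characteristic equation r² + r - 6 = 0 factors as (r - 2)(r + 3) = 0, so r = 2, -3.
Hence u_h = C1*exp(2*x) + C2*exp(-3*x).
For the particular solution try u_p = A0 + A1*x. Substituting and matching coefficients of each power of x gives A0 = -25/36, A1 = 5/6, so u_p = -25/36 + 5*x/6.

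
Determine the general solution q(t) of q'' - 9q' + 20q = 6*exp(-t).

Characteristic equation r² - 9r + 20 = 0 factors as (r - 5)(r - 4) = 0, so r = 5, 4.
Hence q_h = C1*exp(5*t) + C2*exp(4*t).
Try q_p = A*exp(-t). Substituting into the equation and dividing by exp(-t) gives A = 1/5, so q_p = exp(-t)/5.

q = exp(-t)/5 + C1*exp(5*t) + C2*exp(4*t)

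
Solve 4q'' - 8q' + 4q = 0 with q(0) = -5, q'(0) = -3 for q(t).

q = -5*exp(t) + 2*t*exp(t)

Divide through by 4: q'' - 2q' + q = 0.
Characteristic equation r² - 2r + 1 = 0 has discriminant (-2)² - 4·(1) = 0, so r = 1 is a repeated root.
Hence q_h = (C1 + C2*t)*exp(t).
Apply the initial conditions: q(0) = C1 = -5 and q'(0) = C1 + C2 = -3. Solving gives C1 = -5, C2 = 2.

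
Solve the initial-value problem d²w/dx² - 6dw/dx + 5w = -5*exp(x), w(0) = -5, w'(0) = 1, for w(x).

Characteristic equation r² - 6r + 5 = 0 factors as (r - 5)(r - 1) = 0, so r = 5, 1.
Hence w_h = C1*exp(5*x) + C2*exp(x).
Since exp(x) solves the homogeneous equation (r = 1 is a root of multiplicity 1), multiply the trial by x. Try w_p = A*x*exp(x). Substituting into the equation and dividing by exp(x) gives A = 5/4, so w_p = 5*x*exp(x)/4.
General solution: w = C1*exp(5*x) + C2*exp(x) + 5*x*exp(x)/4.
Apply the initial conditions: w(0) = C1 + C2 = -5 and w'(0) = 5/4 + C2 + 5*C1 = 1. Solving gives C1 = 19/16, C2 = -99/16.

w = -99*exp(x)/16 + 19*exp(5*x)/16 + 5*x*exp(x)/4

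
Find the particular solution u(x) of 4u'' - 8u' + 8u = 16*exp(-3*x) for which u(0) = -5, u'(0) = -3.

Divide through by 4: u'' - 2u' + 2u = 4*exp(-3*x).
Characteristic equation r² - 2r + 2 = 0 has discriminant (-2)² - 4·(2) = -4 < 0, so r = 1 ± i.
Hence u_h = C1*cos(x)*exp(x) + C2*exp(x)*sin(x).
Try u_p = A*exp(-3*x). Substituting into the equation and dividing by exp(-3*x) gives A = 4/17, so u_p = 4*exp(-3*x)/17.
General solution: u = 4*exp(-3*x)/17 + C1*cos(x)*exp(x) + C2*exp(x)*sin(x).
Apply the initial conditions: u(0) = 4/17 + C1 = -5 and u'(0) = -12/17 + C1 + C2 = -3. Solving gives C1 = -89/17, C2 = 50/17.

u = 4*exp(-3*x)/17 - 89*cos(x)*exp(x)/17 + 50*exp(x)*sin(x)/17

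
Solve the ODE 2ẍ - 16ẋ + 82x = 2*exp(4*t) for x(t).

Divide through by 2: x'' - 8x' + 41x = exp(4*t).
Characteristic equation r² - 8r + 41 = 0 has discriminant (-8)² - 4·(41) = -100 < 0, so r = 4 ± 5i.
Hence x_h = C1*cos(5*t)*exp(4*t) + C2*exp(4*t)*sin(5*t).
Try x_p = A*exp(4*t). Substituting into the equation and dividing by exp(4*t) gives A = 1/25, so x_p = exp(4*t)/25.

x = exp(4*t)/25 + C1*cos(5*t)*exp(4*t) + C2*exp(4*t)*sin(5*t)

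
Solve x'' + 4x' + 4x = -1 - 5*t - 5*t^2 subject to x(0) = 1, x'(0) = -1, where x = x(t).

x = -7/8 - 5*t**2/4 + 5*t/4 + 15*exp(-2*t)/8 + 3*t*exp(-2*t)/2

Characteristic equation r² + 4r + 4 = 0 has discriminant (4)² - 4·(4) = 0, so r = -2 is a repeated root.
Hence x_h = (C1 + C2*t)*exp(-2*t).
For the particular solution try x_p = A0 + A1*t + A2*t^2. Substituting and matching coefficients of each power of t gives A0 = -7/8, A1 = 5/4, A2 = -5/4, so x_p = -7/8 - 5*t^2/4 + 5*t/4.
General solution: x = -7/8 - 5*t^2/4 + 5*t/4 + C1*exp(-2*t) + C2*t*exp(-2*t).
Apply the initial conditions: x(0) = -7/8 + C1 = 1 and x'(0) = 5/4 + C2 - 2*C1 = -1. Solving gives C1 = 15/8, C2 = 3/2.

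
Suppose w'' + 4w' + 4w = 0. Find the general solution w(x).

Characteristic equation r² + 4r + 4 = 0 has discriminant (4)² - 4·(4) = 0, so r = -2 is a repeated root.
Hence w_h = (C1 + C2*x)*exp(-2*x).

w = C1*exp(-2*x) + C2*x*exp(-2*x)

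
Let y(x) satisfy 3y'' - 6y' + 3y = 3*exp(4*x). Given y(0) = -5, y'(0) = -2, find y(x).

y = -46*exp(x)/9 + exp(4*x)/9 + 8*x*exp(x)/3

Divide through by 3: y'' - 2y' + y = exp(4*x).
Characteristic equation r² - 2r + 1 = 0 has discriminant (-2)² - 4·(1) = 0, so r = 1 is a repeated root.
Hence y_h = (C1 + C2*x)*exp(x).
Try y_p = A*exp(4*x). Substituting into the equation and dividing by exp(4*x) gives A = 1/9, so y_p = exp(4*x)/9.
General solution: y = exp(4*x)/9 + C1*exp(x) + C2*x*exp(x).
Apply the initial conditions: y(0) = 1/9 + C1 = -5 and y'(0) = 4/9 + C1 + C2 = -2. Solving gives C1 = -46/9, C2 = 8/3.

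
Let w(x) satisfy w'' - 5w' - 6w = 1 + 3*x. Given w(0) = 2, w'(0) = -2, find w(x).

Characteristic equation r² - 5r - 6 = 0 factors as (r - 6)(r + 1) = 0, so r = 6, -1.
Hence w_h = C1*exp(6*x) + C2*exp(-x).
For the particular solution try w_p = A0 + A1*x. Substituting and matching coefficients of each power of x gives A0 = 1/4, A1 = -1/2, so w_p = 1/4 - x/2.
General solution: w = 1/4 - x/2 + C1*exp(6*x) + C2*exp(-x).
Apply the initial conditions: w(0) = 1/4 + C1 + C2 = 2 and w'(0) = -1/2 - C2 + 6*C1 = -2. Solving gives C1 = 1/28, C2 = 12/7.

w = 1/4 - x/2 + exp(6*x)/28 + 12*exp(-x)/7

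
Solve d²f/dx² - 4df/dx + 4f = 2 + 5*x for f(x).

Characteristic equation r² - 4r + 4 = 0 has discriminant (-4)² - 4·(4) = 0, so r = 2 is a repeated root.
Hence f_h = (C1 + C2*x)*exp(2*x).
For the particular solution try f_p = A0 + A1*x. Substituting and matching coefficients of each power of x gives A0 = 7/4, A1 = 5/4, so f_p = 7/4 + 5*x/4.

f = 7/4 + 5*x/4 + C1*exp(2*x) + C2*x*exp(2*x)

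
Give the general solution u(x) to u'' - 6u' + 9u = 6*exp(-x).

u = 3*exp(-x)/8 + C1*exp(3*x) + C2*x*exp(3*x)

Characteristic equation r² - 6r + 9 = 0 has discriminant (-6)² - 4·(9) = 0, so r = 3 is a repeated root.
Hence u_h = (C1 + C2*x)*exp(3*x).
Try u_p = A*exp(-x). Substituting into the equation and dividing by exp(-x) gives A = 3/8, so u_p = 3*exp(-x)/8.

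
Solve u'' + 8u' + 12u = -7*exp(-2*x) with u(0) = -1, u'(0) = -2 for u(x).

Characteristic equation r² + 8r + 12 = 0 factors as (r + 2)(r + 6) = 0, so r = -2, -6.
Hence u_h = C1*exp(-2*x) + C2*exp(-6*x).
Since exp(-2*x) solves the homogeneous equation (r = -2 is a root of multiplicity 1), multiply the trial by x. Try u_p = A*x*exp(-2*x). Substituting into the equation and dividing by exp(-2*x) gives A = -7/4, so u_p = -7*x*exp(-2*x)/4.
General solution: u = C1*exp(-2*x) + C2*exp(-6*x) - 7*x*exp(-2*x)/4.
Apply the initial conditions: u(0) = C1 + C2 = -1 and u'(0) = -7/4 - 6*C2 - 2*C1 = -2. Solving gives C1 = -25/16, C2 = 9/16.

u = -25*exp(-2*x)/16 + 9*exp(-6*x)/16 - 7*x*exp(-2*x)/4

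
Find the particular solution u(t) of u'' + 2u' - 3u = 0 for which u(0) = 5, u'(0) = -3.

u = 2*exp(-3*t) + 3*exp(t)

Characteristic equation r² + 2r - 3 = 0 factors as (r + 3)(r - 1) = 0, so r = -3, 1.
Hence u_h = C1*exp(-3*t) + C2*exp(t).
Apply the initial conditions: u(0) = C1 + C2 = 5 and u'(0) = C2 - 3*C1 = -3. Solving gives C1 = 2, C2 = 3.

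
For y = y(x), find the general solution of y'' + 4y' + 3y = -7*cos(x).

y = -7*sin(x)/5 - 7*cos(x)/10 + C1*exp(-3*x) + C2*exp(-x)

Characteristic equation r² + 4r + 3 = 0 factors as (r + 3)(r + 1) = 0, so r = -3, -1.
Hence y_h = C1*exp(-3*x) + C2*exp(-x).
Try y_p = A*cos(x) + B*sin(x). Substituting and equating the coefficients of cos(x) and sin(x) gives A = -7/10, B = -7/5, so y_p = -7*sin(x)/5 - 7*cos(x)/10.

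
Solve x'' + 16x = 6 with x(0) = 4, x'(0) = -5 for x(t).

Characteristic equation r² + 16 = 0 has discriminant (0)² - 4·(16) = -64 < 0, so r = ± 4i.
Hence x_h = C1*cos(4*t) + C2*sin(4*t).
For the particular solution try x_p = A0. Substituting and matching coefficients of each power of t gives A0 = 3/8, so x_p = 3/8.
General solution: x = 3/8 + C1*cos(4*t) + C2*sin(4*t).
Apply the initial conditions: x(0) = 3/8 + C1 = 4 and x'(0) = 4*C2 = -5. Solving gives C1 = 29/8, C2 = -5/4.

x = 3/8 - 5*sin(4*t)/4 + 29*cos(4*t)/8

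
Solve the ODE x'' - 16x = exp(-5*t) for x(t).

Characteristic equation r² - 16 = 0 factors as (r - 4)(r + 4) = 0, so r = 4, -4.
Hence x_h = C1*exp(4*t) + C2*exp(-4*t).
Try x_p = A*exp(-5*t). Substituting into the equation and dividing by exp(-5*t) gives A = 1/9, so x_p = exp(-5*t)/9.

x = exp(-5*t)/9 + C1*exp(4*t) + C2*exp(-4*t)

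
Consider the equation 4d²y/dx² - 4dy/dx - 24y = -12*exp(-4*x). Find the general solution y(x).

Divide through by 4: y'' - y' - 6y = -3*exp(-4*x).
Characteristic equation r² - r - 6 = 0 factors as (r - 3)(r + 2) = 0, so r = 3, -2.
Hence y_h = C1*exp(3*x) + C2*exp(-2*x).
Try y_p = A*exp(-4*x). Substituting into the equation and dividing by exp(-4*x) gives A = -3/14, so y_p = -3*exp(-4*x)/14.

y = -3*exp(-4*x)/14 + C1*exp(3*x) + C2*exp(-2*x)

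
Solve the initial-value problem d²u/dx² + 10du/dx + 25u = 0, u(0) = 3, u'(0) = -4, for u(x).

Characteristic equation r² + 10r + 25 = 0 has discriminant (10)² - 4·(25) = 0, so r = -5 is a repeated root.
Hence u_h = (C1 + C2*x)*exp(-5*x).
Apply the initial conditions: u(0) = C1 = 3 and u'(0) = C2 - 5*C1 = -4. Solving gives C1 = 3, C2 = 11.

u = 3*exp(-5*x) + 11*x*exp(-5*x)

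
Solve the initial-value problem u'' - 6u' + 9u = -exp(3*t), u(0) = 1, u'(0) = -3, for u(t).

Characteristic equation r² - 6r + 9 = 0 has discriminant (-6)² - 4·(9) = 0, so r = 3 is a repeated root.
Hence u_h = (C1 + C2*t)*exp(3*t).
Since exp(3*t) solves the homogeneous equation (r = 3 is a root of multiplicity 2), multiply the trial by t^2. Try u_p = A*t^2*exp(3*t). Substituting into the equation and dividing by exp(3*t) gives A = -1/2, so u_p = -t^2*exp(3*t)/2.
General solution: u = C1*exp(3*t) - t^2*exp(3*t)/2 + C2*t*exp(3*t).
Apply the initial conditions: u(0) = C1 = 1 and u'(0) = C2 + 3*C1 = -3. Solving gives C1 = 1, C2 = -6.

u = -6*t*exp(3*t) - t**2*exp(3*t)/2 + exp(3*t)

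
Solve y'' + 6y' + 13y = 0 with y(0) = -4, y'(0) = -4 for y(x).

y = -8*exp(-3*x)*sin(2*x) - 4*cos(2*x)*exp(-3*x)

Characteristic equation r² + 6r + 13 = 0 has discriminant (6)² - 4·(13) = -16 < 0, so r = -3 ± 2i.
Hence y_h = C1*cos(2*x)*exp(-3*x) + C2*exp(-3*x)*sin(2*x).
Apply the initial conditions: y(0) = C1 = -4 and y'(0) = -3*C1 + 2*C2 = -4. Solving gives C1 = -4, C2 = -8.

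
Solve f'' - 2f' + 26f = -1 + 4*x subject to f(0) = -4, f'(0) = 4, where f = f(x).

f = -9/338 + 2*x/13 - 1343*cos(5*x)*exp(x)/338 + 2643*exp(x)*sin(5*x)/1690

Characteristic equation r² - 2r + 26 = 0 has discriminant (-2)² - 4·(26) = -100 < 0, so r = 1 ± 5i.
Hence f_h = C1*cos(5*x)*exp(x) + C2*exp(x)*sin(5*x).
For the particular solution try f_p = A0 + A1*x. Substituting and matching coefficients of each power of x gives A0 = -9/338, A1 = 2/13, so f_p = -9/338 + 2*x/13.
General solution: f = -9/338 + 2*x/13 + C1*cos(5*x)*exp(x) + C2*exp(x)*sin(5*x).
Apply the initial conditions: f(0) = -9/338 + C1 = -4 and f'(0) = 2/13 + C1 + 5*C2 = 4. Solving gives C1 = -1343/338, C2 = 2643/1690.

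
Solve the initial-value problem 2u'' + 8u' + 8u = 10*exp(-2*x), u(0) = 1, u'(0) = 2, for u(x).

Divide through by 2: u'' + 4u' + 4u = 5*exp(-2*x).
Characteristic equation r² + 4r + 4 = 0 has discriminant (4)² - 4·(4) = 0, so r = -2 is a repeated root.
Hence u_h = (C1 + C2*x)*exp(-2*x).
Since exp(-2*x) solves the homogeneous equation (r = -2 is a root of multiplicity 2), multiply the trial by x^2. Try u_p = A*x^2*exp(-2*x). Substituting into the equation and dividing by exp(-2*x) gives A = 5/2, so u_p = 5*x^2*exp(-2*x)/2.
General solution: u = C1*exp(-2*x) + 5*x^2*exp(-2*x)/2 + C2*x*exp(-2*x).
Apply the initial conditions: u(0) = C1 = 1 and u'(0) = C2 - 2*C1 = 2. Solving gives C1 = 1, C2 = 4.

u = 4*x*exp(-2*x) + 5*x**2*exp(-2*x)/2 + exp(-2*x)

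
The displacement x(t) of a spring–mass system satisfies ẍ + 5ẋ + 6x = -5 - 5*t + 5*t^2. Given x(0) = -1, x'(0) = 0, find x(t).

x = 20/27 - 3*exp(-2*t) - 20*t/9 + 5*t**2/6 + 34*exp(-3*t)/27

Characteristic equation r² + 5r + 6 = 0 factors as (r + 2)(r + 3) = 0, so r = -2, -3.
Hence x_h = C1*exp(-2*t) + C2*exp(-3*t).
For the particular solution try x_p = A0 + A1*t + A2*t^2. Substituting and matching coefficients of each power of t gives A0 = 20/27, A1 = -20/9, A2 = 5/6, so x_p = 20/27 - 20*t/9 + 5*t^2/6.
General solution: x = 20/27 - 20*t/9 + 5*t^2/6 + C1*exp(-2*t) + C2*exp(-3*t).
Apply the initial conditions: x(0) = 20/27 + C1 + C2 = -1 and x'(0) = -20/9 - 3*C2 - 2*C1 = 0. Solving gives C1 = -3, C2 = 34/27.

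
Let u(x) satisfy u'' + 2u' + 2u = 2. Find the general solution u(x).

Characteristic equation r² + 2r + 2 = 0 has discriminant (2)² - 4·(2) = -4 < 0, so r = -1 ± i.
Hence u_h = C1*cos(x)*exp(-x) + C2*exp(-x)*sin(x).
For the particular solution try u_p = A0. Substituting and matching coefficients of each power of x gives A0 = 1, so u_p = 1.

u = 1 + C1*cos(x)*exp(-x) + C2*exp(-x)*sin(x)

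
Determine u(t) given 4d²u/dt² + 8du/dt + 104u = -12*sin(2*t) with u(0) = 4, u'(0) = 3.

Divide through by 4: u'' + 2u' + 26u = -3*sin(2*t).
Characteristic equation r² + 2r + 26 = 0 has discriminant (2)² - 4·(26) = -100 < 0, so r = -1 ± 5i.
Hence u_h = C1*cos(5*t)*exp(-t) + C2*exp(-t)*sin(5*t).
Try u_p = A*cos(2*t) + B*sin(2*t). Substituting and equating the coefficients of cos(2t) and sin(2t) gives A = 3/125, B = -33/250, so u_p = -33*sin(2*t)/250 + 3*cos(2*t)/125.
General solution: u = -33*sin(2*t)/250 + 3*cos(2*t)/125 + C1*cos(5*t)*exp(-t) + C2*exp(-t)*sin(5*t).
Apply the initial conditions: u(0) = 3/125 + C1 = 4 and u'(0) = -33/125 - C1 + 5*C2 = 3. Solving gives C1 = 497/125, C2 = 181/125.

u = -33*sin(2*t)/250 + 3*cos(2*t)/125 + 181*exp(-t)*sin(5*t)/125 + 497*cos(5*t)*exp(-t)/125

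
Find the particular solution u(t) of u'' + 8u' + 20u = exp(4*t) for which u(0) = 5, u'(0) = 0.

Characteristic equation r² + 8r + 20 = 0 has discriminant (8)² - 4·(20) = -16 < 0, so r = -4 ± 2i.
Hence u_h = C1*cos(2*t)*exp(-4*t) + C2*exp(-4*t)*sin(2*t).
Try u_p = A*exp(4*t). Substituting into the equation and dividing by exp(4*t) gives A = 1/68, so u_p = exp(4*t)/68.
General solution: u = exp(4*t)/68 + C1*cos(2*t)*exp(-4*t) + C2*exp(-4*t)*sin(2*t).
Apply the initial conditions: u(0) = 1/68 + C1 = 5 and u'(0) = 1/17 - 4*C1 + 2*C2 = 0. Solving gives C1 = 339/68, C2 = 169/17.

u = exp(4*t)/68 + 169*exp(-4*t)*sin(2*t)/17 + 339*cos(2*t)*exp(-4*t)/68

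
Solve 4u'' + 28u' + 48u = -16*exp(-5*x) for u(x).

u = -2*exp(-5*x) + C1*exp(-3*x) + C2*exp(-4*x)

Divide through by 4: u'' + 7u' + 12u = -4*exp(-5*x).
Characteristic equation r² + 7r + 12 = 0 factors as (r + 3)(r + 4) = 0, so r = -3, -4.
Hence u_h = C1*exp(-3*x) + C2*exp(-4*x).
Try u_p = A*exp(-5*x). Substituting into the equation and dividing by exp(-5*x) gives A = -2, so u_p = -2*exp(-5*x).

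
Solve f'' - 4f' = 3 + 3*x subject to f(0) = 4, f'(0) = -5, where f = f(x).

Characteristic equation r² - 4r = 0 factors as (r - 4)r = 0, so r = 4, 0.
Hence f_h = C1*exp(4*x) + C2.
Since 0 is a characteristic root (multiplicity 1), multiply the polynomial trial by x: try f_p = x*(A0 + A1*x). Substituting and matching coefficients of each power of x gives A0 = -15/16, A1 = -3/8, so f_p = -15*x/16 - 3*x^2/8.
General solution: f = C2 - 15*x/16 - 3*x^2/8 + C1*exp(4*x).
Apply the initial conditions: f(0) = C1 + C2 = 4 and f'(0) = -15/16 + 4*C1 = -5. Solving gives C1 = -65/64, C2 = 321/64.

f = 321/64 - 65*exp(4*x)/64 - 15*x/16 - 3*x**2/8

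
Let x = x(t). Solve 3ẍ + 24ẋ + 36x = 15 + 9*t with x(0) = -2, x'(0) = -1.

x = 1/4 - 59*exp(-2*t)/16 + t/4 + 23*exp(-6*t)/16

Divide through by 3: x'' + 8x' + 12x = 5 + 3*t.
Characteristic equation r² + 8r + 12 = 0 factors as (r + 6)(r + 2) = 0, so r = -6, -2.
Hence x_h = C1*exp(-6*t) + C2*exp(-2*t).
For the particular solution try x_p = A0 + A1*t. Substituting and matching coefficients of each power of t gives A0 = 1/4, A1 = 1/4, so x_p = 1/4 + t/4.
General solution: x = 1/4 + t/4 + C1*exp(-6*t) + C2*exp(-2*t).
Apply the initial conditions: x(0) = 1/4 + C1 + C2 = -2 and x'(0) = 1/4 - 6*C1 - 2*C2 = -1. Solving gives C1 = 23/16, C2 = -59/16.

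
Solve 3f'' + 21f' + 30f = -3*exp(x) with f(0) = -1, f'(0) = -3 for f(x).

Divide through by 3: f'' + 7f' + 10f = -exp(x).
Characteristic equation r² + 7r + 10 = 0 factors as (r + 5)(r + 2) = 0, so r = -5, -2.
Hence f_h = C1*exp(-5*x) + C2*exp(-2*x).
Try f_p = A*exp(x). Substituting into the equation and dividing by exp(x) gives A = -1/18, so f_p = -exp(x)/18.
General solution: f = -exp(x)/18 + C1*exp(-5*x) + C2*exp(-2*x).
Apply the initial conditions: f(0) = -1/18 + C1 + C2 = -1 and f'(0) = -1/18 - 5*C1 - 2*C2 = -3. Solving gives C1 = 29/18, C2 = -23/9.

f = -23*exp(-2*x)/9 - exp(x)/18 + 29*exp(-5*x)/18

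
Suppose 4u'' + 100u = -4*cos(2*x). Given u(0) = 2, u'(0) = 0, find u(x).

Divide through by 4: u'' + 25u = -cos(2*x).
Characteristic equation r² + 25 = 0 has discriminant (0)² - 4·(25) = -100 < 0, so r = ± 5i.
Hence u_h = C1*cos(5*x) + C2*sin(5*x).
Try u_p = A*cos(2*x) + B*sin(2*x). Substituting and equating the coefficients of cos(2x) and sin(2x) gives A = -1/21, B = 0, so u_p = -cos(2*x)/21.
General solution: u = -cos(2*x)/21 + C1*cos(5*x) + C2*sin(5*x).
Apply the initial conditions: u(0) = -1/21 + C1 = 2 and u'(0) = 5*C2 = 0. Solving gives C1 = 43/21, C2 = 0.

u = -cos(2*x)/21 + 43*cos(5*x)/21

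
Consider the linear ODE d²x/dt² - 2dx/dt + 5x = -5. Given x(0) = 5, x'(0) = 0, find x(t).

Characteristic equation r² - 2r + 5 = 0 has discriminant (-2)² - 4·(5) = -16 < 0, so r = 1 ± 2i.
Hence x_h = C1*cos(2*t)*exp(t) + C2*exp(t)*sin(2*t).
For the particular solution try x_p = A0. Substituting and matching coefficients of each power of t gives A0 = -1, so x_p = -1.
General solution: x = -1 + C1*cos(2*t)*exp(t) + C2*exp(t)*sin(2*t).
Apply the initial conditions: x(0) = -1 + C1 = 5 and x'(0) = C1 + 2*C2 = 0. Solving gives C1 = 6, C2 = -3.

x = -1 - 3*exp(t)*sin(2*t) + 6*cos(2*t)*exp(t)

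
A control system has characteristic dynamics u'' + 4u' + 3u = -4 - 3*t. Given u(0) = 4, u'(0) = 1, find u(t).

Characteristic equation r² + 4r + 3 = 0 factors as (r + 1)(r + 3) = 0, so r = -1, -3.
Hence u_h = C1*exp(-t) + C2*exp(-3*t).
For the particular solution try u_p = A0 + A1*t. Substituting and matching coefficients of each power of t gives A0 = 0, A1 = -1, so u_p = -t.
General solution: u = -t + C1*exp(-t) + C2*exp(-3*t).
Apply the initial conditions: u(0) = C1 + C2 = 4 and u'(0) = -1 - C1 - 3*C2 = 1. Solving gives C1 = 7, C2 = -3.

u = -t - 3*exp(-3*t) + 7*exp(-t)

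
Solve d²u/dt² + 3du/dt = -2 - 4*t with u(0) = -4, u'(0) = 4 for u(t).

u = -70/27 - 38*exp(-3*t)/27 - 2*t**2/3 - 2*t/9

Characteristic equation r² + 3r = 0 factors as (r + 3)r = 0, so r = -3, 0.
Hence u_h = C1*exp(-3*t) + C2.
Since 0 is a characteristic root (multiplicity 1), multiply the polynomial trial by t: try u_p = t*(A0 + A1*t). Substituting and matching coefficients of each power of t gives A0 = -2/9, A1 = -2/3, so u_p = -2*t^2/3 - 2*t/9.
General solution: u = C2 - 2*t^2/3 - 2*t/9 + C1*exp(-3*t).
Apply the initial conditions: u(0) = C1 + C2 = -4 and u'(0) = -2/9 - 3*C1 = 4. Solving gives C1 = -38/27, C2 = -70/27.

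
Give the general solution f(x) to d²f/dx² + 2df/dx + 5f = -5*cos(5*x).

f = -sin(5*x)/10 + cos(5*x)/5 + C1*cos(2*x)*exp(-x) + C2*exp(-x)*sin(2*x)

Characteristic equation r² + 2r + 5 = 0 has discriminant (2)² - 4·(5) = -16 < 0, so r = -1 ± 2i.
Hence f_h = C1*cos(2*x)*exp(-x) + C2*exp(-x)*sin(2*x).
Try f_p = A*cos(5*x) + B*sin(5*x). Substituting and equating the coefficients of cos(5x) and sin(5x) gives A = 1/5, B = -1/10, so f_p = -sin(5*x)/10 + cos(5*x)/5.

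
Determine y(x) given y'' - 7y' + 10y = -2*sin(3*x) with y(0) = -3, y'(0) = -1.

Characteristic equation r² - 7r + 10 = 0 factors as (r - 2)(r - 5) = 0, so r = 2, 5.
Hence y_h = C1*exp(2*x) + C2*exp(5*x).
Try y_p = A*cos(3*x) + B*sin(3*x). Substituting and equating the coefficients of cos(3x) and sin(3x) gives A = -21/221, B = -1/221, so y_p = -21*cos(3*x)/221 - sin(3*x)/221.
General solution: y = -21*cos(3*x)/221 - sin(3*x)/221 + C1*exp(2*x) + C2*exp(5*x).
Apply the initial conditions: y(0) = -21/221 + C1 + C2 = -3 and y'(0) = -3/221 + 2*C1 + 5*C2 = -1. Solving gives C1 = -176/39, C2 = 82/51.

y = -176*exp(2*x)/39 - 21*cos(3*x)/221 - sin(3*x)/221 + 82*exp(5*x)/51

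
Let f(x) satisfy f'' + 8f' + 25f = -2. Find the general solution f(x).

Characteristic equation r² + 8r + 25 = 0 has discriminant (8)² - 4·(25) = -36 < 0, so r = -4 ± 3i.
Hence f_h = C1*cos(3*x)*exp(-4*x) + C2*exp(-4*x)*sin(3*x).
For the particular solution try f_p = A0. Substituting and matching coefficients of each power of x gives A0 = -2/25, so f_p = -2/25.

f = -2/25 + C1*cos(3*x)*exp(-4*x) + C2*exp(-4*x)*sin(3*x)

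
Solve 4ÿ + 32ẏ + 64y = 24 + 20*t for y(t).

y = 7/32 + 5*t/16 + C1*exp(-4*t) + C2*t*exp(-4*t)

Divide through by 4: y'' + 8y' + 16y = 6 + 5*t.
Characteristic equation r² + 8r + 16 = 0 has discriminant (8)² - 4·(16) = 0, so r = -4 is a repeated root.
Hence y_h = (C1 + C2*t)*exp(-4*t).
For the particular solution try y_p = A0 + A1*t. Substituting and matching coefficients of each power of t gives A0 = 7/32, A1 = 5/16, so y_p = 7/32 + 5*t/16.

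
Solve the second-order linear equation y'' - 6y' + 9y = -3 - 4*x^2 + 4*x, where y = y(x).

Characteristic equation r² - 6r + 9 = 0 has discriminant (-6)² - 4·(9) = 0, so r = 3 is a repeated root.
Hence y_h = (C1 + C2*x)*exp(3*x).
For the particular solution try y_p = A0 + A1*x + A2*x^2. Substituting and matching coefficients of each power of x gives A0 = -1/3, A1 = -4/27, A2 = -4/9, so y_p = -1/3 - 4*x^2/9 - 4*x/27.

y = -1/3 - 4*x**2/9 - 4*x/27 + C1*exp(3*x) + C2*x*exp(3*x)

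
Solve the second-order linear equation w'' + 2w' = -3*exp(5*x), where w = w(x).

Characteristic equation r² + 2r = 0 factors as (r + 2)r = 0, so r = -2, 0.
Hence w_h = C1*exp(-2*x) + C2.
Try w_p = A*exp(5*x). Substituting into the equation and dividing by exp(5*x) gives A = -3/35, so w_p = -3*exp(5*x)/35.

w = C2 - 3*exp(5*x)/35 + C1*exp(-2*x)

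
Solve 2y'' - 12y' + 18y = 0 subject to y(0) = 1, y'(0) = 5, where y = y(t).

y = 2*t*exp(3*t) + exp(3*t)

Divide through by 2: y'' - 6y' + 9y = 0.
Characteristic equation r² - 6r + 9 = 0 has discriminant (-6)² - 4·(9) = 0, so r = 3 is a repeated root.
Hence y_h = (C1 + C2*t)*exp(3*t).
Apply the initial conditions: y(0) = C1 = 1 and y'(0) = C2 + 3*C1 = 5. Solving gives C1 = 1, C2 = 2.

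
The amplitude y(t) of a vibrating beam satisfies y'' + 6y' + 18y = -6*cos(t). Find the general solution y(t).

Characteristic equation r² + 6r + 18 = 0 has discriminant (6)² - 4·(18) = -36 < 0, so r = -3 ± 3i.
Hence y_h = C1*cos(3*t)*exp(-3*t) + C2*exp(-3*t)*sin(3*t).
Try y_p = A*cos(t) + B*sin(t). Substituting and equating the coefficients of cos(t) and sin(t) gives A = -102/325, B = -36/325, so y_p = -102*cos(t)/325 - 36*sin(t)/325.

y = -102*cos(t)/325 - 36*sin(t)/325 + C1*cos(3*t)*exp(-3*t) + C2*exp(-3*t)*sin(3*t)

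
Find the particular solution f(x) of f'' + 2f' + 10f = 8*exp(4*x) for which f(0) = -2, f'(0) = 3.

Characteristic equation r² + 2r + 10 = 0 has discriminant (2)² - 4·(10) = -36 < 0, so r = -1 ± 3i.
Hence f_h = C1*cos(3*x)*exp(-x) + C2*exp(-x)*sin(3*x).
Try f_p = A*exp(4*x). Substituting into the equation and dividing by exp(4*x) gives A = 4/17, so f_p = 4*exp(4*x)/17.
General solution: f = 4*exp(4*x)/17 + C1*cos(3*x)*exp(-x) + C2*exp(-x)*sin(3*x).
Apply the initial conditions: f(0) = 4/17 + C1 = -2 and f'(0) = 16/17 - C1 + 3*C2 = 3. Solving gives C1 = -38/17, C2 = -1/17.

f = 4*exp(4*x)/17 - 38*cos(3*x)*exp(-x)/17 - exp(-x)*sin(3*x)/17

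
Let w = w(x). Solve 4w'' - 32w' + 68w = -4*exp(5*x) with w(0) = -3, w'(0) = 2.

Divide through by 4: w'' - 8w' + 17w = -exp(5*x).
Characteristic equation r² - 8r + 17 = 0 has discriminant (-8)² - 4·(17) = -4 < 0, so r = 4 ± i.
Hence w_h = C1*cos(x)*exp(4*x) + C2*exp(4*x)*sin(x).
Try w_p = A*exp(5*x). Substituting into the equation and dividing by exp(5*x) gives A = -1/2, so w_p = -exp(5*x)/2.
General solution: w = -exp(5*x)/2 + C1*cos(x)*exp(4*x) + C2*exp(4*x)*sin(x).
Apply the initial conditions: w(0) = -1/2 + C1 = -3 and w'(0) = -5/2 + C2 + 4*C1 = 2. Solving gives C1 = -5/2, C2 = 29/2.

w = -exp(5*x)/2 - 5*cos(x)*exp(4*x)/2 + 29*exp(4*x)*sin(x)/2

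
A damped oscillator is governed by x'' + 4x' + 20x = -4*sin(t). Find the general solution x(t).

Characteristic equation r² + 4r + 20 = 0 has discriminant (4)² - 4·(20) = -64 < 0, so r = -2 ± 4i.
Hence x_h = C1*cos(4*t)*exp(-2*t) + C2*exp(-2*t)*sin(4*t).
Try x_p = A*cos(t) + B*sin(t). Substituting and equating the coefficients of cos(t) and sin(t) gives A = 16/377, B = -76/377, so x_p = -76*sin(t)/377 + 16*cos(t)/377.

x = -76*sin(t)/377 + 16*cos(t)/377 + C1*cos(4*t)*exp(-2*t) + C2*exp(-2*t)*sin(4*t)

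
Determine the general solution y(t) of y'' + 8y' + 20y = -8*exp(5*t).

y = -8*exp(5*t)/85 + C1*cos(2*t)*exp(-4*t) + C2*exp(-4*t)*sin(2*t)

Characteristic equation r² + 8r + 20 = 0 has discriminant (8)² - 4·(20) = -16 < 0, so r = -4 ± 2i.
Hence y_h = C1*cos(2*t)*exp(-4*t) + C2*exp(-4*t)*sin(2*t).
Try y_p = A*exp(5*t). Substituting into the equation and dividing by exp(5*t) gives A = -8/85, so y_p = -8*exp(5*t)/85.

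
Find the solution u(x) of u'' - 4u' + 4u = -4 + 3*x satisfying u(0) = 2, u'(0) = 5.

Characteristic equation r² - 4r + 4 = 0 has discriminant (-4)² - 4·(4) = 0, so r = 2 is a repeated root.
Hence u_h = (C1 + C2*x)*exp(2*x).
For the particular solution try u_p = A0 + A1*x. Substituting and matching coefficients of each power of x gives A0 = -1/4, A1 = 3/4, so u_p = -1/4 + 3*x/4.
General solution: u = -1/4 + 3*x/4 + C1*exp(2*x) + C2*x*exp(2*x).
Apply the initial conditions: u(0) = -1/4 + C1 = 2 and u'(0) = 3/4 + C2 + 2*C1 = 5. Solving gives C1 = 9/4, C2 = -1/4.

u = -1/4 + 3*x/4 + 9*exp(2*x)/4 - x*exp(2*x)/4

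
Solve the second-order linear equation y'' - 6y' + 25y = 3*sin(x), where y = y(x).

y = cos(x)/34 + 2*sin(x)/17 + C1*cos(4*x)*exp(3*x) + C2*exp(3*x)*sin(4*x)

Characteristic equation r² - 6r + 25 = 0 has discriminant (-6)² - 4·(25) = -64 < 0, so r = 3 ± 4i.
Hence y_h = C1*cos(4*x)*exp(3*x) + C2*exp(3*x)*sin(4*x).
Try y_p = A*cos(x) + B*sin(x). Substituting and equating the coefficients of cos(x) and sin(x) gives A = 1/34, B = 2/17, so y_p = cos(x)/34 + 2*sin(x)/17.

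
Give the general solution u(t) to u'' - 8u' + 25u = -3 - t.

u = -83/625 - t/25 + C1*cos(3*t)*exp(4*t) + C2*exp(4*t)*sin(3*t)

Characteristic equation r² - 8r + 25 = 0 has discriminant (-8)² - 4·(25) = -36 < 0, so r = 4 ± 3i.
Hence u_h = C1*cos(3*t)*exp(4*t) + C2*exp(4*t)*sin(3*t).
For the particular solution try u_p = A0 + A1*t. Substituting and matching coefficients of each power of t gives A0 = -83/625, A1 = -1/25, so u_p = -83/625 - t/25.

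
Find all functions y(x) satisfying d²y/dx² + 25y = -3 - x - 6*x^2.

Characteristic equation r² + 25 = 0 has discriminant (0)² - 4·(25) = -100 < 0, so r = ± 5i.
Hence y_h = C1*cos(5*x) + C2*sin(5*x).
For the particular solution try y_p = A0 + A1*x + A2*x^2. Substituting and matching coefficients of each power of x gives A0 = -63/625, A1 = -1/25, A2 = -6/25, so y_p = -63/625 - 6*x^2/25 - x/25.

y = -63/625 - 6*x**2/25 - x/25 + C1*cos(5*x) + C2*sin(5*x)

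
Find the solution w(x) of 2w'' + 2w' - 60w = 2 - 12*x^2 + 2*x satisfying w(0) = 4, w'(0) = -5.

Divide through by 2: w'' + w' - 30w = 1 + x - 6*x^2.
Characteristic equation r² + r - 30 = 0 factors as (r - 5)(r + 6) = 0, so r = 5, -6.
Hence w_h = C1*exp(5*x) + C2*exp(-6*x).
For the particular solution try w_p = A0 + A1*x + A2*x^2. Substituting and matching coefficients of each power of x gives A0 = -31/1500, A1 = -1/50, A2 = 1/5, so w_p = -31/1500 - x/50 + x^2/5.
General solution: w = -31/1500 - x/50 + x^2/5 + C1*exp(5*x) + C2*exp(-6*x).
Apply the initial conditions: w(0) = -31/1500 + C1 + C2 = 4 and w'(0) = -1/50 - 6*C2 + 5*C1 = -5. Solving gives C1 = 2393/1375, C2 = 301/132.

w = -31/1500 - x/50 + x**2/5 + 301*exp(-6*x)/132 + 2393*exp(5*x)/1375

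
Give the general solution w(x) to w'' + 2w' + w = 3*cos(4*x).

w = -45*cos(4*x)/289 + 24*sin(4*x)/289 + C1*exp(-x) + C2*x*exp(-x)

Characteristic equation r² + 2r + 1 = 0 has discriminant (2)² - 4·(1) = 0, so r = -1 is a repeated root.
Hence w_h = (C1 + C2*x)*exp(-x).
Try w_p = A*cos(4*x) + B*sin(4*x). Substituting and equating the coefficients of cos(4x) and sin(4x) gives A = -45/289, B = 24/289, so w_p = -45*cos(4*x)/289 + 24*sin(4*x)/289.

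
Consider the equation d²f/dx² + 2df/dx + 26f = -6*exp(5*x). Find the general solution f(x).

Characteristic equation r² + 2r + 26 = 0 has discriminant (2)² - 4·(26) = -100 < 0, so r = -1 ± 5i.
Hence f_h = C1*cos(5*x)*exp(-x) + C2*exp(-x)*sin(5*x).
Try f_p = A*exp(5*x). Substituting into the equation and dividing by exp(5*x) gives A = -6/61, so f_p = -6*exp(5*x)/61.

f = -6*exp(5*x)/61 + C1*cos(5*x)*exp(-x) + C2*exp(-x)*sin(5*x)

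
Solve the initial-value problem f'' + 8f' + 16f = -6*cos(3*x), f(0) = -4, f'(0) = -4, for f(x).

f = -2458*exp(-4*x)/625 - 144*sin(3*x)/625 - 42*cos(3*x)/625 - 476*x*exp(-4*x)/25

Characteristic equation r² + 8r + 16 = 0 has discriminant (8)² - 4·(16) = 0, so r = -4 is a repeated root.
Hence f_h = (C1 + C2*x)*exp(-4*x).
Try f_p = A*cos(3*x) + B*sin(3*x). Substituting and equating the coefficients of cos(3x) and sin(3x) gives A = -42/625, B = -144/625, so f_p = -144*sin(3*x)/625 - 42*cos(3*x)/625.
General solution: f = -144*sin(3*x)/625 - 42*cos(3*x)/625 + C1*exp(-4*x) + C2*x*exp(-4*x).
Apply the initial conditions: f(0) = -42/625 + C1 = -4 and f'(0) = -432/625 + C2 - 4*C1 = -4. Solving gives C1 = -2458/625, C2 = -476/25.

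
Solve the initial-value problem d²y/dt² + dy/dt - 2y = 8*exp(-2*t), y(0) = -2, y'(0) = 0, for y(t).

Characteristic equation r² + r - 2 = 0 factors as (r + 2)(r - 1) = 0, so r = -2, 1.
Hence y_h = C1*exp(-2*t) + C2*exp(t).
Since exp(-2*t) solves the homogeneous equation (r = -2 is a root of multiplicity 1), multiply the trial by t. Try y_p = A*t*exp(-2*t). Substituting into the equation and dividing by exp(-2*t) gives A = -8/3, so y_p = -8*t*exp(-2*t)/3.
General solution: y = C1*exp(-2*t) + C2*exp(t) - 8*t*exp(-2*t)/3.
Apply the initial conditions: y(0) = C1 + C2 = -2 and y'(0) = -8/3 + C2 - 2*C1 = 0. Solving gives C1 = -14/9, C2 = -4/9.

y = -14*exp(-2*t)/9 - 4*exp(t)/9 - 8*t*exp(-2*t)/3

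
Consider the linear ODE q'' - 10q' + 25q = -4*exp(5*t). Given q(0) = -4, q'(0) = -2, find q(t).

Characteristic equation r² - 10r + 25 = 0 has discriminant (-10)² - 4·(25) = 0, so r = 5 is a repeated root.
Hence q_h = (C1 + C2*t)*exp(5*t).
Since exp(5*t) solves the homogeneous equation (r = 5 is a root of multiplicity 2), multiply the trial by t^2. Try q_p = A*t^2*exp(5*t). Substituting into the equation and dividing by exp(5*t) gives A = -2, so q_p = -2*t^2*exp(5*t).
General solution: q = C1*exp(5*t) - 2*t^2*exp(5*t) + C2*t*exp(5*t).
Apply the initial conditions: q(0) = C1 = -4 and q'(0) = C2 + 5*C1 = -2. Solving gives C1 = -4, C2 = 18.

q = -4*exp(5*t) - 2*t**2*exp(5*t) + 18*t*exp(5*t)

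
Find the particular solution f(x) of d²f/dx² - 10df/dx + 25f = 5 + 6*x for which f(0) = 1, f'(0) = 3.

Characteristic equation r² - 10r + 25 = 0 has discriminant (-10)² - 4·(25) = 0, so r = 5 is a repeated root.
Hence f_h = (C1 + C2*x)*exp(5*x).
For the particular solution try f_p = A0 + A1*x. Substituting and matching coefficients of each power of x gives A0 = 37/125, A1 = 6/25, so f_p = 37/125 + 6*x/25.
General solution: f = 37/125 + 6*x/25 + C1*exp(5*x) + C2*x*exp(5*x).
Apply the initial conditions: f(0) = 37/125 + C1 = 1 and f'(0) = 6/25 + C2 + 5*C1 = 3. Solving gives C1 = 88/125, C2 = -19/25.

f = 37/125 + 6*x/25 + 88*exp(5*x)/125 - 19*x*exp(5*x)/25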